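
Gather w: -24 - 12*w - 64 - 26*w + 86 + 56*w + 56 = 18*w + 54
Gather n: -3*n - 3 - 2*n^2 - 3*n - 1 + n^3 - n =n^3 - 2*n^2 - 7*n - 4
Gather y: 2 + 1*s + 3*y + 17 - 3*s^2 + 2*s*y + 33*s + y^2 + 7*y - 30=-3*s^2 + 34*s + y^2 + y*(2*s + 10) - 11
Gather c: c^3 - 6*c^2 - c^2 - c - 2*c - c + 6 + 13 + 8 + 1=c^3 - 7*c^2 - 4*c + 28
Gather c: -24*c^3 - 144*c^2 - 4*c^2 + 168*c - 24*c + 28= -24*c^3 - 148*c^2 + 144*c + 28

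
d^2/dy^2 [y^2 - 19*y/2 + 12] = 2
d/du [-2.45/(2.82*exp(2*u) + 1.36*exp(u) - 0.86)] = (13.818*exp(u) + 3.332)*exp(u)/(2.82*exp(2*u) + 1.36*exp(u) - 0.86)^2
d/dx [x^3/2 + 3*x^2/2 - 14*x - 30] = 3*x^2/2 + 3*x - 14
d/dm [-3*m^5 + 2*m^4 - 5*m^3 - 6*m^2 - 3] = m*(-15*m^3 + 8*m^2 - 15*m - 12)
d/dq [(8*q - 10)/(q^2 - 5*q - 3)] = 2*(-4*q^2 + 10*q - 37)/(q^4 - 10*q^3 + 19*q^2 + 30*q + 9)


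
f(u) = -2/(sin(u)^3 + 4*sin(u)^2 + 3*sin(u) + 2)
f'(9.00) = -0.78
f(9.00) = -0.50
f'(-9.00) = -0.21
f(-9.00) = -1.46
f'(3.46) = -0.74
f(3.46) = -1.41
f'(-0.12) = 1.44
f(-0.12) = -1.18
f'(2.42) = -0.40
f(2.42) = -0.33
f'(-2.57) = 0.39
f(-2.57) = -1.44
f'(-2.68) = -0.03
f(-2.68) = -1.46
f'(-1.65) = 0.08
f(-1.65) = -1.00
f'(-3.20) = -1.45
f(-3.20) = -0.91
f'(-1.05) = -0.54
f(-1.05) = -1.14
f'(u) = -2*(-3*sin(u)^2*cos(u) - 8*sin(u)*cos(u) - 3*cos(u))/(sin(u)^3 + 4*sin(u)^2 + 3*sin(u) + 2)^2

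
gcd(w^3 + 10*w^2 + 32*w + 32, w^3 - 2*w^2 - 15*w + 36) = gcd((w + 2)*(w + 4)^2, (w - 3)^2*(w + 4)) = w + 4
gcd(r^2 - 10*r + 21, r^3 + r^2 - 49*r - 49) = r - 7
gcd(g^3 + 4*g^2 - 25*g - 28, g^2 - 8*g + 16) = g - 4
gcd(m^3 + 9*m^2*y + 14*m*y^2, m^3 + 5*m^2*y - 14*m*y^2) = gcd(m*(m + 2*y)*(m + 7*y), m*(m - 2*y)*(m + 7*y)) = m^2 + 7*m*y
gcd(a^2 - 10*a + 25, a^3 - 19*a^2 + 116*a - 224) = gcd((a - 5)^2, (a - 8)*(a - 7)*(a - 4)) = 1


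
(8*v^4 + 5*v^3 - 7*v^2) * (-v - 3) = -8*v^5 - 29*v^4 - 8*v^3 + 21*v^2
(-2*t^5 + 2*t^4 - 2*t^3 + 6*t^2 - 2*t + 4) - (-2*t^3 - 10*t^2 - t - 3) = -2*t^5 + 2*t^4 + 16*t^2 - t + 7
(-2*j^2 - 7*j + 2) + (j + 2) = -2*j^2 - 6*j + 4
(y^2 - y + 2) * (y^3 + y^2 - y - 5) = y^5 - 2*y^2 + 3*y - 10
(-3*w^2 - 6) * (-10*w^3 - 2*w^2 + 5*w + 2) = 30*w^5 + 6*w^4 + 45*w^3 + 6*w^2 - 30*w - 12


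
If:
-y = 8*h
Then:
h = -y/8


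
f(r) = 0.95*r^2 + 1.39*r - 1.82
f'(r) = 1.9*r + 1.39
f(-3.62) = 5.60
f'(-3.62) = -5.49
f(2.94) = 10.48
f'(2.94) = 6.98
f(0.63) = -0.57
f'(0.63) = 2.59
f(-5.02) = 15.14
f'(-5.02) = -8.15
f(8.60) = 80.40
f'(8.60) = 17.73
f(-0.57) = -2.30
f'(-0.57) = 0.31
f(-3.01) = 2.60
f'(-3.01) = -4.33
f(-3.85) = 6.91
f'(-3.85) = -5.92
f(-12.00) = 118.30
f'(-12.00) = -21.41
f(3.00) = 10.90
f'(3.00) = 7.09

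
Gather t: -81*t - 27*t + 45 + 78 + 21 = 144 - 108*t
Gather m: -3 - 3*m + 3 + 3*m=0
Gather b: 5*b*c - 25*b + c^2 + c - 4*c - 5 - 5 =b*(5*c - 25) + c^2 - 3*c - 10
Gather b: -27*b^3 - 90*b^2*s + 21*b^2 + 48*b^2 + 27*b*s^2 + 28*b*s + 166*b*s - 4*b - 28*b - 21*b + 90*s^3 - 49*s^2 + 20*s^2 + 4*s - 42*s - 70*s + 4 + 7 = -27*b^3 + b^2*(69 - 90*s) + b*(27*s^2 + 194*s - 53) + 90*s^3 - 29*s^2 - 108*s + 11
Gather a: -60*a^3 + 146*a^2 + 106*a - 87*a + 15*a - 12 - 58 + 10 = -60*a^3 + 146*a^2 + 34*a - 60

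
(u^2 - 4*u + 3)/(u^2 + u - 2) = (u - 3)/(u + 2)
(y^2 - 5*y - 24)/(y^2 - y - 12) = (y - 8)/(y - 4)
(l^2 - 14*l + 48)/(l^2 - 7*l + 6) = (l - 8)/(l - 1)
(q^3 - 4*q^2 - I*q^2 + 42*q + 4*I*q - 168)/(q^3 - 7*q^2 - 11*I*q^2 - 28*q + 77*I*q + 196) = (q^2 + q*(-4 + 6*I) - 24*I)/(q^2 + q*(-7 - 4*I) + 28*I)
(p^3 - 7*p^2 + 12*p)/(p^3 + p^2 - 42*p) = (p^2 - 7*p + 12)/(p^2 + p - 42)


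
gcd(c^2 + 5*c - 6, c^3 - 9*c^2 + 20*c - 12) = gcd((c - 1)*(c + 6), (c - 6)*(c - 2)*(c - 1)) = c - 1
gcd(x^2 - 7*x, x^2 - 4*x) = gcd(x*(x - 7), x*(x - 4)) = x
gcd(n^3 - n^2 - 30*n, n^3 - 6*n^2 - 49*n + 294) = n - 6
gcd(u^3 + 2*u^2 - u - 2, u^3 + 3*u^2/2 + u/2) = u + 1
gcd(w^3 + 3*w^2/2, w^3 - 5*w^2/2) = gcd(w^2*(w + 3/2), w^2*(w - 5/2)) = w^2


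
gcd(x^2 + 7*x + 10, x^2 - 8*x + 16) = 1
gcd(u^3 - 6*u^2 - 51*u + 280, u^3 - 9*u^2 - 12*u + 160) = u^2 - 13*u + 40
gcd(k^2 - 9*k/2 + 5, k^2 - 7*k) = 1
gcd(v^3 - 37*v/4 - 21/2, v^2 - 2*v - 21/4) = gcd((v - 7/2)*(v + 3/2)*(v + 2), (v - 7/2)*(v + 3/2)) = v^2 - 2*v - 21/4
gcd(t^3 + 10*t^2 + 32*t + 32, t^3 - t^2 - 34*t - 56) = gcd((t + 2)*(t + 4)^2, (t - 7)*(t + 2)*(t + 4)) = t^2 + 6*t + 8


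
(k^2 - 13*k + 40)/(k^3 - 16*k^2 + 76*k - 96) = (k - 5)/(k^2 - 8*k + 12)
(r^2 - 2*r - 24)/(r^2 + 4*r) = (r - 6)/r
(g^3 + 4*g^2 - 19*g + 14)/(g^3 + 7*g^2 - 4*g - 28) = (g - 1)/(g + 2)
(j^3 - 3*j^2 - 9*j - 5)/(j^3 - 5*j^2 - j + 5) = (j + 1)/(j - 1)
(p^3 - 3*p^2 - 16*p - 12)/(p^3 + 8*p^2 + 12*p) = (p^2 - 5*p - 6)/(p*(p + 6))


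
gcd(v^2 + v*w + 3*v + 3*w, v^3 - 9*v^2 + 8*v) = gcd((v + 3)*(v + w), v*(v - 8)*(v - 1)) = 1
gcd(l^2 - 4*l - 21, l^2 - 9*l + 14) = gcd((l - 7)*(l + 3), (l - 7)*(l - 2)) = l - 7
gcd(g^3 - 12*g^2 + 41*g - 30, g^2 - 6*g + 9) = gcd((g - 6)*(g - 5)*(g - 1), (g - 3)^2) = 1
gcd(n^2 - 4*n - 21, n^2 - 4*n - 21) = n^2 - 4*n - 21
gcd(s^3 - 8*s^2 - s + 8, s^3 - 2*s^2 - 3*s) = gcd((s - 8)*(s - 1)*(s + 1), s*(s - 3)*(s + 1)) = s + 1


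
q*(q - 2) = q^2 - 2*q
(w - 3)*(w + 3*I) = w^2 - 3*w + 3*I*w - 9*I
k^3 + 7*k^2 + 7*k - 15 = (k - 1)*(k + 3)*(k + 5)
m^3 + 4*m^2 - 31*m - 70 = (m - 5)*(m + 2)*(m + 7)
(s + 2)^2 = s^2 + 4*s + 4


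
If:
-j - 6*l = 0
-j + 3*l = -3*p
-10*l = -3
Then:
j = -9/5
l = 3/10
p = -9/10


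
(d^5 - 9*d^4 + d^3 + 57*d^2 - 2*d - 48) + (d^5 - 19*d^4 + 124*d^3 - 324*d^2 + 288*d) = 2*d^5 - 28*d^4 + 125*d^3 - 267*d^2 + 286*d - 48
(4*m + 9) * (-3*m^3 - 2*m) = -12*m^4 - 27*m^3 - 8*m^2 - 18*m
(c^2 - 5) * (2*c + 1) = 2*c^3 + c^2 - 10*c - 5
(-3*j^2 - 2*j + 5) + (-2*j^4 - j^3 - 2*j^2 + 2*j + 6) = -2*j^4 - j^3 - 5*j^2 + 11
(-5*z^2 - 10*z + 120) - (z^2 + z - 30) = -6*z^2 - 11*z + 150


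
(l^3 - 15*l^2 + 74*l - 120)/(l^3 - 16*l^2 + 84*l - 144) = (l - 5)/(l - 6)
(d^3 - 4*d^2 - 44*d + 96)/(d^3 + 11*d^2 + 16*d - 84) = (d - 8)/(d + 7)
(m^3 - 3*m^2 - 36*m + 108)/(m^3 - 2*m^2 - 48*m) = (m^2 - 9*m + 18)/(m*(m - 8))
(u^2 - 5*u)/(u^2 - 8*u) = (u - 5)/(u - 8)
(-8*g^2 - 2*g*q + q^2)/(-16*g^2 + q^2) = (2*g + q)/(4*g + q)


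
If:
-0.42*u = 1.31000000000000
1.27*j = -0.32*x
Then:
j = -0.251968503937008*x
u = -3.12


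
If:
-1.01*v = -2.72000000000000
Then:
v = 2.69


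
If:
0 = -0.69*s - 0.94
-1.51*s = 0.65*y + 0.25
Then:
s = -1.36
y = 2.78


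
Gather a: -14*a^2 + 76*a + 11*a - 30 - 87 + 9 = -14*a^2 + 87*a - 108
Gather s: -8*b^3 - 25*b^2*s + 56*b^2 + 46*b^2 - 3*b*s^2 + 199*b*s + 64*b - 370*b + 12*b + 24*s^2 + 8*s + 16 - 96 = -8*b^3 + 102*b^2 - 294*b + s^2*(24 - 3*b) + s*(-25*b^2 + 199*b + 8) - 80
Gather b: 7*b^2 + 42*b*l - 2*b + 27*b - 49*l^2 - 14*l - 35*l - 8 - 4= 7*b^2 + b*(42*l + 25) - 49*l^2 - 49*l - 12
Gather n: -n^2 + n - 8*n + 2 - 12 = -n^2 - 7*n - 10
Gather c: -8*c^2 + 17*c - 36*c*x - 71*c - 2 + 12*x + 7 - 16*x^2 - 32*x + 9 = -8*c^2 + c*(-36*x - 54) - 16*x^2 - 20*x + 14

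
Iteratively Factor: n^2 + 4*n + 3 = (n + 1)*(n + 3)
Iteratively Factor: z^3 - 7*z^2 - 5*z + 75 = (z - 5)*(z^2 - 2*z - 15) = (z - 5)^2*(z + 3)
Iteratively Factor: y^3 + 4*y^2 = (y)*(y^2 + 4*y) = y*(y + 4)*(y)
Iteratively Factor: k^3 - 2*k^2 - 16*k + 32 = (k + 4)*(k^2 - 6*k + 8) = (k - 4)*(k + 4)*(k - 2)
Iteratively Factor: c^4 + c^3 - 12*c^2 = (c - 3)*(c^3 + 4*c^2) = c*(c - 3)*(c^2 + 4*c) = c*(c - 3)*(c + 4)*(c)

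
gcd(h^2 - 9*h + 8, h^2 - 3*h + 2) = h - 1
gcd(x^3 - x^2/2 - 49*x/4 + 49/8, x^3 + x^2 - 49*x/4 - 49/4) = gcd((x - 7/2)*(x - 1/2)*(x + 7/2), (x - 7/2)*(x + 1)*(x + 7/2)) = x^2 - 49/4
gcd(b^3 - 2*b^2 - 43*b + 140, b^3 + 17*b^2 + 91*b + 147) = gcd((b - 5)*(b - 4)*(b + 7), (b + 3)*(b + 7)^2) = b + 7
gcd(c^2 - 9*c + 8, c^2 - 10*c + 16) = c - 8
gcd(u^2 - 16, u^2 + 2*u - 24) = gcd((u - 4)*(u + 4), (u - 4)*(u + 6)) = u - 4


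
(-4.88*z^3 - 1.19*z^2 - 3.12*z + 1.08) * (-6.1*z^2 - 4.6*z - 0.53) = 29.768*z^5 + 29.707*z^4 + 27.0924*z^3 + 8.3947*z^2 - 3.3144*z - 0.5724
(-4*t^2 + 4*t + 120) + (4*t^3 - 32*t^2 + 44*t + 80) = 4*t^3 - 36*t^2 + 48*t + 200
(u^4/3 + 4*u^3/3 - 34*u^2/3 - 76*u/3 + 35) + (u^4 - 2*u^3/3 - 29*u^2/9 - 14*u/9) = 4*u^4/3 + 2*u^3/3 - 131*u^2/9 - 242*u/9 + 35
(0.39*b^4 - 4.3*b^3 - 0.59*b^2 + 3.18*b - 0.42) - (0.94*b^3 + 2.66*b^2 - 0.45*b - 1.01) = 0.39*b^4 - 5.24*b^3 - 3.25*b^2 + 3.63*b + 0.59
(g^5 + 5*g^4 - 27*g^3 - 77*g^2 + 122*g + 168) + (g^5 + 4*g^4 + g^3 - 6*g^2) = 2*g^5 + 9*g^4 - 26*g^3 - 83*g^2 + 122*g + 168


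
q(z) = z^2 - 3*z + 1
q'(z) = 2*z - 3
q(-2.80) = 17.24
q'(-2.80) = -8.60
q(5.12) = 11.85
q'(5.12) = 7.24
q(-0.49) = 2.71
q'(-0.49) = -3.98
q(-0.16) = 1.51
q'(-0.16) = -3.32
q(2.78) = 0.39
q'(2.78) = 2.56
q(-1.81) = 9.71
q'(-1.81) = -6.62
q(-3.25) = 21.31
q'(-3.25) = -9.50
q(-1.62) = 8.48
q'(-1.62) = -6.24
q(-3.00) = 19.00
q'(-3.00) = -9.00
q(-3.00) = 19.00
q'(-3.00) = -9.00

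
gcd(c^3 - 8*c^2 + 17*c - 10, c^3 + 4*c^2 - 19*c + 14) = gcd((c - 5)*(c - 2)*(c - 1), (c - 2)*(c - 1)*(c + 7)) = c^2 - 3*c + 2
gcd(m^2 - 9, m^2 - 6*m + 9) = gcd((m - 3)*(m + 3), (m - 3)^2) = m - 3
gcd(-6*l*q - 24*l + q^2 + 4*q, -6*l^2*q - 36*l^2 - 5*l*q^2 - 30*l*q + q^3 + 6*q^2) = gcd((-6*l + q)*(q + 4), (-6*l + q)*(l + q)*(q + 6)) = -6*l + q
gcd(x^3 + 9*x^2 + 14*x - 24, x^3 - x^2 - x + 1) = x - 1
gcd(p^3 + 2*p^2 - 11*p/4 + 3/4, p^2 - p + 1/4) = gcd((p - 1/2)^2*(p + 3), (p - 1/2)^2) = p^2 - p + 1/4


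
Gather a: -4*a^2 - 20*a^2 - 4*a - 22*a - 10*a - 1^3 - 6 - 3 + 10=-24*a^2 - 36*a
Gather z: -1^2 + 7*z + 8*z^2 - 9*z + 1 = 8*z^2 - 2*z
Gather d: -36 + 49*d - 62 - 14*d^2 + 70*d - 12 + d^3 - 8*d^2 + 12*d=d^3 - 22*d^2 + 131*d - 110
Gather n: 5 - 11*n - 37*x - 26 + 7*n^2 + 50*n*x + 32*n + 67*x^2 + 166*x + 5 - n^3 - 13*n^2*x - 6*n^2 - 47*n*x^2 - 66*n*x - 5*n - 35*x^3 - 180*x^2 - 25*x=-n^3 + n^2*(1 - 13*x) + n*(-47*x^2 - 16*x + 16) - 35*x^3 - 113*x^2 + 104*x - 16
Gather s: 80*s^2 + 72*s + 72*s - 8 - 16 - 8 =80*s^2 + 144*s - 32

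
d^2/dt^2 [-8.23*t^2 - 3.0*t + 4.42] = -16.4600000000000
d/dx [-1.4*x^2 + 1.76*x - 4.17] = 1.76 - 2.8*x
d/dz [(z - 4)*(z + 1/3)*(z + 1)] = 3*z^2 - 16*z/3 - 5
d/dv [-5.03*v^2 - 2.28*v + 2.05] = -10.06*v - 2.28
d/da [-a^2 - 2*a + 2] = -2*a - 2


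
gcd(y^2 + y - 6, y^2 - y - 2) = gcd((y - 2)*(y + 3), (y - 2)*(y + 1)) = y - 2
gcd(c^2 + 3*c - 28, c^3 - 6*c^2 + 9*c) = 1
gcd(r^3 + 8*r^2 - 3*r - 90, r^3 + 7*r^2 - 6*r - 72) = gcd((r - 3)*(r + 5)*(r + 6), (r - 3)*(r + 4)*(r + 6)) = r^2 + 3*r - 18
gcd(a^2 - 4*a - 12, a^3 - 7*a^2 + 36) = a^2 - 4*a - 12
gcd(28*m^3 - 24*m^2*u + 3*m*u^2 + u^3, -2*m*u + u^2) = -2*m + u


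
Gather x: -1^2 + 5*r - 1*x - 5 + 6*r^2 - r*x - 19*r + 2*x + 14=6*r^2 - 14*r + x*(1 - r) + 8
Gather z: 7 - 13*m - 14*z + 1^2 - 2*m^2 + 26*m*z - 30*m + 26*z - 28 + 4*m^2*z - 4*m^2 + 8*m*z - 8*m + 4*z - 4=-6*m^2 - 51*m + z*(4*m^2 + 34*m + 16) - 24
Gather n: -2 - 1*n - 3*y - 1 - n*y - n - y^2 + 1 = n*(-y - 2) - y^2 - 3*y - 2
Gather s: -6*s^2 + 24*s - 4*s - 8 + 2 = -6*s^2 + 20*s - 6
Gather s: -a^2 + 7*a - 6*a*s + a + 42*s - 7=-a^2 + 8*a + s*(42 - 6*a) - 7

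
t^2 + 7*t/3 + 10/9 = (t + 2/3)*(t + 5/3)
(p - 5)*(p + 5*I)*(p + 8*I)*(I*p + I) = I*p^4 - 13*p^3 - 4*I*p^3 + 52*p^2 - 45*I*p^2 + 65*p + 160*I*p + 200*I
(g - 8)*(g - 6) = g^2 - 14*g + 48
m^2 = m^2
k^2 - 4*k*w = k*(k - 4*w)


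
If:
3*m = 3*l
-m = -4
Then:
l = 4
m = 4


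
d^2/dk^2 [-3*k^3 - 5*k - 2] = -18*k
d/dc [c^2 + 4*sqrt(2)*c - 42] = 2*c + 4*sqrt(2)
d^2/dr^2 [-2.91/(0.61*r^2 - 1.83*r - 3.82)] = (-2.165622*r^2 + 6.496866*r + 2.91*(1.22*r - 1.83)*(2.44*r - 3.66) + 13.561764)/(-0.61*r^2 + 1.83*r + 3.82)^3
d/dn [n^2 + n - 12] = 2*n + 1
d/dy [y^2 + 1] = 2*y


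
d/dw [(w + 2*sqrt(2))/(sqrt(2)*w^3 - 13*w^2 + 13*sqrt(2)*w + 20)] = (-2*sqrt(2)*w^3 + w^2 + 52*sqrt(2)*w - 32)/(2*w^6 - 26*sqrt(2)*w^5 + 221*w^4 - 298*sqrt(2)*w^3 - 182*w^2 + 520*sqrt(2)*w + 400)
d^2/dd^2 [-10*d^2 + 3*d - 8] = -20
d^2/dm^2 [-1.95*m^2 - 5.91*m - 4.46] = -3.90000000000000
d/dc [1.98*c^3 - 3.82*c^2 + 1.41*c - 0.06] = 5.94*c^2 - 7.64*c + 1.41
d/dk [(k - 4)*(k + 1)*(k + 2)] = 3*k^2 - 2*k - 10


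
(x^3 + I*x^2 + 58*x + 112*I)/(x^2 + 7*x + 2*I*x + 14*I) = (x^2 - I*x + 56)/(x + 7)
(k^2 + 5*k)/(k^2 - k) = (k + 5)/(k - 1)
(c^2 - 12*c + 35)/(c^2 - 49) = (c - 5)/(c + 7)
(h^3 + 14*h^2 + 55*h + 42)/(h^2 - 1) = (h^2 + 13*h + 42)/(h - 1)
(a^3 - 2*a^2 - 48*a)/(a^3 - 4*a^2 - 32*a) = (a + 6)/(a + 4)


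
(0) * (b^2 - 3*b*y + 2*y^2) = 0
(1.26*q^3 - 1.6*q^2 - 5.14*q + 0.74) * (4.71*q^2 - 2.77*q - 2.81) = 5.9346*q^5 - 11.0262*q^4 - 23.318*q^3 + 22.2192*q^2 + 12.3936*q - 2.0794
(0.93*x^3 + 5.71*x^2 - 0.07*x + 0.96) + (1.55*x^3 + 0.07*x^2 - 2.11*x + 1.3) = 2.48*x^3 + 5.78*x^2 - 2.18*x + 2.26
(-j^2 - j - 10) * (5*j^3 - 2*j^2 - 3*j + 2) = -5*j^5 - 3*j^4 - 45*j^3 + 21*j^2 + 28*j - 20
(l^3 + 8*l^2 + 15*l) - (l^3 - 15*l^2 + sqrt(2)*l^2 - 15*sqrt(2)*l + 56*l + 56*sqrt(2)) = -sqrt(2)*l^2 + 23*l^2 - 41*l + 15*sqrt(2)*l - 56*sqrt(2)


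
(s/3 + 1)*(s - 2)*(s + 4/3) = s^3/3 + 7*s^2/9 - 14*s/9 - 8/3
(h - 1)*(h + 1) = h^2 - 1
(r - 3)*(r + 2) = r^2 - r - 6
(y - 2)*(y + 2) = y^2 - 4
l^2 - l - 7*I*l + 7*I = (l - 1)*(l - 7*I)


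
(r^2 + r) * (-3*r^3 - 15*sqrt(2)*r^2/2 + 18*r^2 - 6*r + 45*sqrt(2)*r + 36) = -3*r^5 - 15*sqrt(2)*r^4/2 + 15*r^4 + 12*r^3 + 75*sqrt(2)*r^3/2 + 30*r^2 + 45*sqrt(2)*r^2 + 36*r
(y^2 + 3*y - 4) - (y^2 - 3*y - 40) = 6*y + 36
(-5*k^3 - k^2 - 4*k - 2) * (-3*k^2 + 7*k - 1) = 15*k^5 - 32*k^4 + 10*k^3 - 21*k^2 - 10*k + 2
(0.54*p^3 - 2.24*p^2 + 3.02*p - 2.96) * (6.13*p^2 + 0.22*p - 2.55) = 3.3102*p^5 - 13.6124*p^4 + 16.6428*p^3 - 11.7684*p^2 - 8.3522*p + 7.548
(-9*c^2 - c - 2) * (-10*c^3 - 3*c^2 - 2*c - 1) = 90*c^5 + 37*c^4 + 41*c^3 + 17*c^2 + 5*c + 2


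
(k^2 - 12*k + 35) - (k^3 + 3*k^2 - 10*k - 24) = -k^3 - 2*k^2 - 2*k + 59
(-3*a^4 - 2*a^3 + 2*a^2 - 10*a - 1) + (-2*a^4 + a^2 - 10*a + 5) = -5*a^4 - 2*a^3 + 3*a^2 - 20*a + 4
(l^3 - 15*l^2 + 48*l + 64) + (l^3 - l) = 2*l^3 - 15*l^2 + 47*l + 64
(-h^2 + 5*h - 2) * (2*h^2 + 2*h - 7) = -2*h^4 + 8*h^3 + 13*h^2 - 39*h + 14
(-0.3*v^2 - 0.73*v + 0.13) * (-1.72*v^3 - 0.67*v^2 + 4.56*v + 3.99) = 0.516*v^5 + 1.4566*v^4 - 1.1025*v^3 - 4.6129*v^2 - 2.3199*v + 0.5187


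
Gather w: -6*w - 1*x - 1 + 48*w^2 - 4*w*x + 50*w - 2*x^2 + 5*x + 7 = 48*w^2 + w*(44 - 4*x) - 2*x^2 + 4*x + 6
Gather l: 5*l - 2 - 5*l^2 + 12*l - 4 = -5*l^2 + 17*l - 6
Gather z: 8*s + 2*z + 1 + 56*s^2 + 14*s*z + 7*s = 56*s^2 + 15*s + z*(14*s + 2) + 1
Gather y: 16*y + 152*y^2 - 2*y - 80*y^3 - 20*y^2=-80*y^3 + 132*y^2 + 14*y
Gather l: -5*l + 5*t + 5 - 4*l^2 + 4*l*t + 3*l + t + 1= -4*l^2 + l*(4*t - 2) + 6*t + 6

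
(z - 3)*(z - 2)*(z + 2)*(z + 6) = z^4 + 3*z^3 - 22*z^2 - 12*z + 72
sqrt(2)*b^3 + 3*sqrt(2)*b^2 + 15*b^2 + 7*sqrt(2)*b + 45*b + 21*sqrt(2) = (b + 3)*(b + 7*sqrt(2))*(sqrt(2)*b + 1)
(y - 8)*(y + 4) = y^2 - 4*y - 32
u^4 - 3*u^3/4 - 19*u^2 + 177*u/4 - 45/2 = (u - 3)*(u - 2)*(u - 3/4)*(u + 5)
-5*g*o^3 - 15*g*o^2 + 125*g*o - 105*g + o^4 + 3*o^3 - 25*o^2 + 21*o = (-5*g + o)*(o - 3)*(o - 1)*(o + 7)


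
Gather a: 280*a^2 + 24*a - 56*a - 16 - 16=280*a^2 - 32*a - 32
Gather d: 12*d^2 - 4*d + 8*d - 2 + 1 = 12*d^2 + 4*d - 1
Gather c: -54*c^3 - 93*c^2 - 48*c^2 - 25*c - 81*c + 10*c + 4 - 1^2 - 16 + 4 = -54*c^3 - 141*c^2 - 96*c - 9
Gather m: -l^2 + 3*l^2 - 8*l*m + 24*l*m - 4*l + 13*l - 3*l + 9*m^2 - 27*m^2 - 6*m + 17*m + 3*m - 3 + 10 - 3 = 2*l^2 + 6*l - 18*m^2 + m*(16*l + 14) + 4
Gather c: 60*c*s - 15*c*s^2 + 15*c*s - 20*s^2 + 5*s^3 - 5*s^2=c*(-15*s^2 + 75*s) + 5*s^3 - 25*s^2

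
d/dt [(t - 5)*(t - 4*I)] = 2*t - 5 - 4*I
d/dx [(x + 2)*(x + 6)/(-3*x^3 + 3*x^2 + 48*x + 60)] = (x^2 + 12*x - 8)/(3*(x^4 - 6*x^3 - 11*x^2 + 60*x + 100))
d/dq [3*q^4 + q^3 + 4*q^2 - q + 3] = 12*q^3 + 3*q^2 + 8*q - 1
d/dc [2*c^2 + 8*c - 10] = 4*c + 8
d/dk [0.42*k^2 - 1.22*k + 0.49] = 0.84*k - 1.22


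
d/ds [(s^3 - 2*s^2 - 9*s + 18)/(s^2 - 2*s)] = 1 + 9/s^2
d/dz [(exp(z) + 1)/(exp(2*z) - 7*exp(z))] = (-exp(2*z) - 2*exp(z) + 7)*exp(-z)/(exp(2*z) - 14*exp(z) + 49)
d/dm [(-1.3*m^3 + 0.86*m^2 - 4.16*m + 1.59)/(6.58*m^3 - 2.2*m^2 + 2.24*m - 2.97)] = (-2.7988*m^4 + 48.9216*m^3 - 27.0292*m^2 + 1.8876*m + 8.7936)/(43.2964*m^6 - 28.952*m^5 + 34.3184*m^4 - 48.9412*m^3 + 18.0856*m^2 - 13.3056*m + 8.8209)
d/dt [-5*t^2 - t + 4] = -10*t - 1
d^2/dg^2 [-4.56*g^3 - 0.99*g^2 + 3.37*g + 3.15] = -27.36*g - 1.98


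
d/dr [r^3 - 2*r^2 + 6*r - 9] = 3*r^2 - 4*r + 6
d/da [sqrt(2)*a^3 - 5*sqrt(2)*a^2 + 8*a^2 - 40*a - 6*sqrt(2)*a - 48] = 3*sqrt(2)*a^2 - 10*sqrt(2)*a + 16*a - 40 - 6*sqrt(2)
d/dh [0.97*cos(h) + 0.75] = -0.97*sin(h)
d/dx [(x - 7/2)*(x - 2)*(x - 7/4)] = 3*x^2 - 29*x/2 + 133/8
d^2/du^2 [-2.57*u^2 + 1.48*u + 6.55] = -5.14000000000000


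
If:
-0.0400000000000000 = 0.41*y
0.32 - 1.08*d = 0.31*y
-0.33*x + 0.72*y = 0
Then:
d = 0.32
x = -0.21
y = -0.10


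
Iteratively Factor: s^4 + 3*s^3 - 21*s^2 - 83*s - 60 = (s + 4)*(s^3 - s^2 - 17*s - 15) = (s + 3)*(s + 4)*(s^2 - 4*s - 5) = (s - 5)*(s + 3)*(s + 4)*(s + 1)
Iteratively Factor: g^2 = (g)*(g)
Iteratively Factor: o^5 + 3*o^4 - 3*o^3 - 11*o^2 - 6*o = (o - 2)*(o^4 + 5*o^3 + 7*o^2 + 3*o) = (o - 2)*(o + 1)*(o^3 + 4*o^2 + 3*o) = (o - 2)*(o + 1)*(o + 3)*(o^2 + o) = (o - 2)*(o + 1)^2*(o + 3)*(o)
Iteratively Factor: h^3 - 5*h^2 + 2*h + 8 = (h - 2)*(h^2 - 3*h - 4) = (h - 2)*(h + 1)*(h - 4)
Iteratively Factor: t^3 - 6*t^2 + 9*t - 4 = (t - 4)*(t^2 - 2*t + 1) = (t - 4)*(t - 1)*(t - 1)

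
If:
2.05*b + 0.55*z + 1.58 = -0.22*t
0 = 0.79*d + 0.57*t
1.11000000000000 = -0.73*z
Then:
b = -0.107317073170732*t - 0.362779819579018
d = -0.721518987341772*t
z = -1.52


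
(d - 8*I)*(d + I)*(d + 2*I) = d^3 - 5*I*d^2 + 22*d + 16*I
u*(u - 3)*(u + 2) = u^3 - u^2 - 6*u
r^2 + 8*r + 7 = (r + 1)*(r + 7)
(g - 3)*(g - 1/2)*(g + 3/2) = g^3 - 2*g^2 - 15*g/4 + 9/4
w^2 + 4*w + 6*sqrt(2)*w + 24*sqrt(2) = (w + 4)*(w + 6*sqrt(2))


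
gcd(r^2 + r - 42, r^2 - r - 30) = r - 6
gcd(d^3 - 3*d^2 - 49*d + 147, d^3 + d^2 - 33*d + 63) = d^2 + 4*d - 21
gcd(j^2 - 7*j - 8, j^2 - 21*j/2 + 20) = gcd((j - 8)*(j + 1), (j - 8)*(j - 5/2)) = j - 8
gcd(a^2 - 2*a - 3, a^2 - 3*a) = a - 3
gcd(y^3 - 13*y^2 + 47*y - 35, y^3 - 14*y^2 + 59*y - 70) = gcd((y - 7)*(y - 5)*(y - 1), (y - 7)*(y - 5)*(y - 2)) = y^2 - 12*y + 35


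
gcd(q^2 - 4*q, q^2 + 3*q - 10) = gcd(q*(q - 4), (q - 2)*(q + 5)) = 1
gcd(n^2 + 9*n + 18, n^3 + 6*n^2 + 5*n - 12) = n + 3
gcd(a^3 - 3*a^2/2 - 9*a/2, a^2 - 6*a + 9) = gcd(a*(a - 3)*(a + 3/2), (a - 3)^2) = a - 3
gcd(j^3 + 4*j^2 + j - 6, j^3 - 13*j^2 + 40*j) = 1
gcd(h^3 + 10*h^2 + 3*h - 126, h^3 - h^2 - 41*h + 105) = h^2 + 4*h - 21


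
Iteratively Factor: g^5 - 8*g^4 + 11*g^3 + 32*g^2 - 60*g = (g - 5)*(g^4 - 3*g^3 - 4*g^2 + 12*g) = (g - 5)*(g - 2)*(g^3 - g^2 - 6*g) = g*(g - 5)*(g - 2)*(g^2 - g - 6) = g*(g - 5)*(g - 2)*(g + 2)*(g - 3)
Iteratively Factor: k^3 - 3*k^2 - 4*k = (k + 1)*(k^2 - 4*k) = k*(k + 1)*(k - 4)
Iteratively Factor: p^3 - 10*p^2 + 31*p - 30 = (p - 2)*(p^2 - 8*p + 15) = (p - 3)*(p - 2)*(p - 5)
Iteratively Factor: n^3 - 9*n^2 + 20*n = (n - 4)*(n^2 - 5*n) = n*(n - 4)*(n - 5)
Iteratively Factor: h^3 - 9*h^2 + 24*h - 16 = (h - 1)*(h^2 - 8*h + 16) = (h - 4)*(h - 1)*(h - 4)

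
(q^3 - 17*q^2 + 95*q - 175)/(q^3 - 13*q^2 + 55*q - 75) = (q - 7)/(q - 3)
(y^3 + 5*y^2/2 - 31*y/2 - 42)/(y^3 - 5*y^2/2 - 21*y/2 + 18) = (2*y + 7)/(2*y - 3)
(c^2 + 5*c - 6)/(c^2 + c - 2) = (c + 6)/(c + 2)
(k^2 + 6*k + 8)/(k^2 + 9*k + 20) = (k + 2)/(k + 5)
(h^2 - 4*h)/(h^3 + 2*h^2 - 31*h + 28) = h/(h^2 + 6*h - 7)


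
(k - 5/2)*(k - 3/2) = k^2 - 4*k + 15/4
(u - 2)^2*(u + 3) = u^3 - u^2 - 8*u + 12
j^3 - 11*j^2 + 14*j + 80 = (j - 8)*(j - 5)*(j + 2)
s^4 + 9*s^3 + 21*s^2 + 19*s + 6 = (s + 1)^3*(s + 6)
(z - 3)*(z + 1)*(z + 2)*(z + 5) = z^4 + 5*z^3 - 7*z^2 - 41*z - 30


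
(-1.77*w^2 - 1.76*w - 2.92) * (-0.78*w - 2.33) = 1.3806*w^3 + 5.4969*w^2 + 6.3784*w + 6.8036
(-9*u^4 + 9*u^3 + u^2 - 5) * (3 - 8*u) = 72*u^5 - 99*u^4 + 19*u^3 + 3*u^2 + 40*u - 15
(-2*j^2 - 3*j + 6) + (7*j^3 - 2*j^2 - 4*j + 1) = 7*j^3 - 4*j^2 - 7*j + 7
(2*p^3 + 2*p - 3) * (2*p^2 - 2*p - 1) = 4*p^5 - 4*p^4 + 2*p^3 - 10*p^2 + 4*p + 3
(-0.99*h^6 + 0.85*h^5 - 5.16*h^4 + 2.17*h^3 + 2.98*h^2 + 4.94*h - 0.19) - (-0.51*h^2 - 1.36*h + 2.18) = -0.99*h^6 + 0.85*h^5 - 5.16*h^4 + 2.17*h^3 + 3.49*h^2 + 6.3*h - 2.37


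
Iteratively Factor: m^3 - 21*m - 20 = (m + 4)*(m^2 - 4*m - 5) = (m - 5)*(m + 4)*(m + 1)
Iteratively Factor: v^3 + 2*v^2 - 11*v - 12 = (v - 3)*(v^2 + 5*v + 4) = (v - 3)*(v + 4)*(v + 1)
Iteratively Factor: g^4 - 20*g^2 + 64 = (g + 4)*(g^3 - 4*g^2 - 4*g + 16) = (g + 2)*(g + 4)*(g^2 - 6*g + 8) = (g - 4)*(g + 2)*(g + 4)*(g - 2)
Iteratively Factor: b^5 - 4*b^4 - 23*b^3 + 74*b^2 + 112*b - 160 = (b - 5)*(b^4 + b^3 - 18*b^2 - 16*b + 32) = (b - 5)*(b + 2)*(b^3 - b^2 - 16*b + 16) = (b - 5)*(b - 1)*(b + 2)*(b^2 - 16) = (b - 5)*(b - 4)*(b - 1)*(b + 2)*(b + 4)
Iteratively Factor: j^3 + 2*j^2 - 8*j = (j + 4)*(j^2 - 2*j) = j*(j + 4)*(j - 2)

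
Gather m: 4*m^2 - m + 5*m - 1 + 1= 4*m^2 + 4*m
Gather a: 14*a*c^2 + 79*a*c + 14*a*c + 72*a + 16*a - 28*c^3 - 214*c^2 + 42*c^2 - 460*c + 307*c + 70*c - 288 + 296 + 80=a*(14*c^2 + 93*c + 88) - 28*c^3 - 172*c^2 - 83*c + 88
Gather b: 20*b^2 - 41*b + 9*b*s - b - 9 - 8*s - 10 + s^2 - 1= 20*b^2 + b*(9*s - 42) + s^2 - 8*s - 20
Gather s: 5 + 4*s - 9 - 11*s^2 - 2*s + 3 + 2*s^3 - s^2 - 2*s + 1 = 2*s^3 - 12*s^2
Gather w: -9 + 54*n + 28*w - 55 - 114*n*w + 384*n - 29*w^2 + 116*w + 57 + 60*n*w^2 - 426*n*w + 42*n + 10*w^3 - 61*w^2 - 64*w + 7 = 480*n + 10*w^3 + w^2*(60*n - 90) + w*(80 - 540*n)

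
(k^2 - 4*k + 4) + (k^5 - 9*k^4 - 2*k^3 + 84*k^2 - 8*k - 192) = k^5 - 9*k^4 - 2*k^3 + 85*k^2 - 12*k - 188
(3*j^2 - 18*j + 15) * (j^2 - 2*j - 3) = 3*j^4 - 24*j^3 + 42*j^2 + 24*j - 45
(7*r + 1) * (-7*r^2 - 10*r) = -49*r^3 - 77*r^2 - 10*r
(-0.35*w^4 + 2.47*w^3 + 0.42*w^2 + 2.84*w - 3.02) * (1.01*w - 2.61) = -0.3535*w^5 + 3.4082*w^4 - 6.0225*w^3 + 1.7722*w^2 - 10.4626*w + 7.8822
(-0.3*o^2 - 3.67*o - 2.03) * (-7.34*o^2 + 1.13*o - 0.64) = 2.202*o^4 + 26.5988*o^3 + 10.9451*o^2 + 0.0549000000000008*o + 1.2992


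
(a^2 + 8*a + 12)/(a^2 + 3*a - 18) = (a + 2)/(a - 3)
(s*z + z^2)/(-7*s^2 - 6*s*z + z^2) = z/(-7*s + z)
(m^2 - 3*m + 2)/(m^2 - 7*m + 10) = (m - 1)/(m - 5)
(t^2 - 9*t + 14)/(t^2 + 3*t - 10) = (t - 7)/(t + 5)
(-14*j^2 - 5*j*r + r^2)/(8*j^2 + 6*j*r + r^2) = (-7*j + r)/(4*j + r)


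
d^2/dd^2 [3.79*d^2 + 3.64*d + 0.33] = 7.58000000000000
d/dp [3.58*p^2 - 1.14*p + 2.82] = 7.16*p - 1.14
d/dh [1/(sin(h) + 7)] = -cos(h)/(sin(h) + 7)^2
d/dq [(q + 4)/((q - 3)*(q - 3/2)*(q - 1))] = 2*(-4*q^3 - 13*q^2 + 88*q - 81)/(4*q^6 - 44*q^5 + 193*q^4 - 432*q^3 + 522*q^2 - 324*q + 81)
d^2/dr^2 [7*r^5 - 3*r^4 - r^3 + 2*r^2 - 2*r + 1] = 140*r^3 - 36*r^2 - 6*r + 4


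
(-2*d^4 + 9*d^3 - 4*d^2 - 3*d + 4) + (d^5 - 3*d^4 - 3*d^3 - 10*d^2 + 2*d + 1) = d^5 - 5*d^4 + 6*d^3 - 14*d^2 - d + 5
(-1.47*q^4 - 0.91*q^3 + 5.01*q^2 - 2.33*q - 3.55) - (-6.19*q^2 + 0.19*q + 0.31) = -1.47*q^4 - 0.91*q^3 + 11.2*q^2 - 2.52*q - 3.86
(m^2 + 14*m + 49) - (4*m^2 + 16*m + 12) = -3*m^2 - 2*m + 37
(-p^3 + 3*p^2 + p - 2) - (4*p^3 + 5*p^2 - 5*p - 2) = -5*p^3 - 2*p^2 + 6*p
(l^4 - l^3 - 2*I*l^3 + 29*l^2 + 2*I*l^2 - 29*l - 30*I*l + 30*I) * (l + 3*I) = l^5 - l^4 + I*l^4 + 35*l^3 - I*l^3 - 35*l^2 + 57*I*l^2 + 90*l - 57*I*l - 90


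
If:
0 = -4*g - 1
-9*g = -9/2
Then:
No Solution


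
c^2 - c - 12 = (c - 4)*(c + 3)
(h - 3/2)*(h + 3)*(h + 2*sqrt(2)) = h^3 + 3*h^2/2 + 2*sqrt(2)*h^2 - 9*h/2 + 3*sqrt(2)*h - 9*sqrt(2)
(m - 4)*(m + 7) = m^2 + 3*m - 28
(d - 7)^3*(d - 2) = d^4 - 23*d^3 + 189*d^2 - 637*d + 686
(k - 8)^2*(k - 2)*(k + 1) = k^4 - 17*k^3 + 78*k^2 - 32*k - 128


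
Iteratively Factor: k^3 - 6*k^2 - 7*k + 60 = (k + 3)*(k^2 - 9*k + 20) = (k - 5)*(k + 3)*(k - 4)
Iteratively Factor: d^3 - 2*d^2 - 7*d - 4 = (d + 1)*(d^2 - 3*d - 4) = (d + 1)^2*(d - 4)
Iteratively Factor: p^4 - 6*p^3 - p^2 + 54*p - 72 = (p - 4)*(p^3 - 2*p^2 - 9*p + 18) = (p - 4)*(p - 3)*(p^2 + p - 6) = (p - 4)*(p - 3)*(p + 3)*(p - 2)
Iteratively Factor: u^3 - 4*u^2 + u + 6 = (u - 3)*(u^2 - u - 2) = (u - 3)*(u + 1)*(u - 2)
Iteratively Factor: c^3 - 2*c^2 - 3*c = (c)*(c^2 - 2*c - 3) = c*(c - 3)*(c + 1)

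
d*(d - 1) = d^2 - d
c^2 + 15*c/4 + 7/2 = (c + 7/4)*(c + 2)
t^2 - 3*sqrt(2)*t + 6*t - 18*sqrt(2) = (t + 6)*(t - 3*sqrt(2))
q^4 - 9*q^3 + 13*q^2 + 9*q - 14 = (q - 7)*(q - 2)*(q - 1)*(q + 1)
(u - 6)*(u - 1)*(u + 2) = u^3 - 5*u^2 - 8*u + 12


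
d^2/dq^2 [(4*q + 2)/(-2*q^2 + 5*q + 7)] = 4*((2*q + 1)*(4*q - 5)^2 + 4*(3*q - 2)*(-2*q^2 + 5*q + 7))/(-2*q^2 + 5*q + 7)^3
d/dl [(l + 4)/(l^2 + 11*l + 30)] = (l^2 + 11*l - (l + 4)*(2*l + 11) + 30)/(l^2 + 11*l + 30)^2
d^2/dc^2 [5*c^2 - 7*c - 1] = 10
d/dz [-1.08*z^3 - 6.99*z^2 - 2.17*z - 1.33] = -3.24*z^2 - 13.98*z - 2.17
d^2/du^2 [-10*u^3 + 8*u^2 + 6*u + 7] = 16 - 60*u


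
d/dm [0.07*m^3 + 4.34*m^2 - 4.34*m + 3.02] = 0.21*m^2 + 8.68*m - 4.34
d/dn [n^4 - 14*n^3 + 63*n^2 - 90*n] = 4*n^3 - 42*n^2 + 126*n - 90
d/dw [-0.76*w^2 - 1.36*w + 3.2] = -1.52*w - 1.36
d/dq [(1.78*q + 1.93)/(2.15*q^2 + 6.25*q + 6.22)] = (3.827*q^2 + 11.125*q - (1.78*q + 1.93)*(4.3*q + 6.25) + 11.0716)/(2.15*q^2 + 6.25*q + 6.22)^2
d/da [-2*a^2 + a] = 1 - 4*a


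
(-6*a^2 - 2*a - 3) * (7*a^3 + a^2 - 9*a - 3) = -42*a^5 - 20*a^4 + 31*a^3 + 33*a^2 + 33*a + 9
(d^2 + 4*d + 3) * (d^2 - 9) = d^4 + 4*d^3 - 6*d^2 - 36*d - 27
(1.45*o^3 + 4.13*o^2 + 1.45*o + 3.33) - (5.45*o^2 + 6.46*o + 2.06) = 1.45*o^3 - 1.32*o^2 - 5.01*o + 1.27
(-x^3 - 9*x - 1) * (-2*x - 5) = 2*x^4 + 5*x^3 + 18*x^2 + 47*x + 5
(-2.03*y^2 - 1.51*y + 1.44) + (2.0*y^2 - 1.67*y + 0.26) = -0.0299999999999998*y^2 - 3.18*y + 1.7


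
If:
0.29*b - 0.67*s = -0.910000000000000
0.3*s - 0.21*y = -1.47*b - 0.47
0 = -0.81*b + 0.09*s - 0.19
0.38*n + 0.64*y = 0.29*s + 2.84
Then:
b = -0.09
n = 2.57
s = 1.32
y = 3.51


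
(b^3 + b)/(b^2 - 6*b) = (b^2 + 1)/(b - 6)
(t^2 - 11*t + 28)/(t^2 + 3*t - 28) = (t - 7)/(t + 7)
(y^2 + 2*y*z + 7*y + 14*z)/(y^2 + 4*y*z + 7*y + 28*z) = (y + 2*z)/(y + 4*z)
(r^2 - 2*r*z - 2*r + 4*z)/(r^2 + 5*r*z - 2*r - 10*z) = (r - 2*z)/(r + 5*z)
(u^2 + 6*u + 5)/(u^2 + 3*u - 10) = (u + 1)/(u - 2)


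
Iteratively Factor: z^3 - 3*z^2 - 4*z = (z + 1)*(z^2 - 4*z) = (z - 4)*(z + 1)*(z)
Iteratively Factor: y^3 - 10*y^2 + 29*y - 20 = (y - 4)*(y^2 - 6*y + 5) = (y - 5)*(y - 4)*(y - 1)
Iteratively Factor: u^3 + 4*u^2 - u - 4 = (u + 1)*(u^2 + 3*u - 4) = (u + 1)*(u + 4)*(u - 1)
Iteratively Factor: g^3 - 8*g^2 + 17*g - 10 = (g - 1)*(g^2 - 7*g + 10) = (g - 5)*(g - 1)*(g - 2)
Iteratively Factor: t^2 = (t)*(t)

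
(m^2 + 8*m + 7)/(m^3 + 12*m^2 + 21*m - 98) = (m + 1)/(m^2 + 5*m - 14)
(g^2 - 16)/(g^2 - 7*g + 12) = (g + 4)/(g - 3)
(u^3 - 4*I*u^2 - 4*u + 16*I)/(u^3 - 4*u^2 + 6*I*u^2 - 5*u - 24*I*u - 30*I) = (u^3 - 4*I*u^2 - 4*u + 16*I)/(u^3 + u^2*(-4 + 6*I) + u*(-5 - 24*I) - 30*I)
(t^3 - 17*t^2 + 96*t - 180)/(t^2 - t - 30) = (t^2 - 11*t + 30)/(t + 5)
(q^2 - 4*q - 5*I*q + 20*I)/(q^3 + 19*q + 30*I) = (q - 4)/(q^2 + 5*I*q - 6)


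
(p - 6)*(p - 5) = p^2 - 11*p + 30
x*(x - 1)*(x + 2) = x^3 + x^2 - 2*x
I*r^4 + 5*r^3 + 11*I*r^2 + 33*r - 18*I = (r - 6*I)*(r - I)*(r + 3*I)*(I*r + 1)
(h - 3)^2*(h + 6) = h^3 - 27*h + 54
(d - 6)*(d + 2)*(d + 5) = d^3 + d^2 - 32*d - 60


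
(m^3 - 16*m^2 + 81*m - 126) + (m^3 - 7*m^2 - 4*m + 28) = 2*m^3 - 23*m^2 + 77*m - 98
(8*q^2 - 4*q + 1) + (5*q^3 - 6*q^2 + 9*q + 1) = 5*q^3 + 2*q^2 + 5*q + 2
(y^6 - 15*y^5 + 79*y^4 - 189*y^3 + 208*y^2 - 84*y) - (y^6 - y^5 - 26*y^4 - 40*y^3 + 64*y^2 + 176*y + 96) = -14*y^5 + 105*y^4 - 149*y^3 + 144*y^2 - 260*y - 96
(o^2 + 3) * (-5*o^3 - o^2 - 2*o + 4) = -5*o^5 - o^4 - 17*o^3 + o^2 - 6*o + 12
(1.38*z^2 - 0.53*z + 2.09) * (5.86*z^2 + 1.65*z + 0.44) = 8.0868*z^4 - 0.828800000000001*z^3 + 11.9801*z^2 + 3.2153*z + 0.9196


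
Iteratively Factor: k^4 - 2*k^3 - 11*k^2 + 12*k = (k)*(k^3 - 2*k^2 - 11*k + 12) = k*(k - 1)*(k^2 - k - 12) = k*(k - 1)*(k + 3)*(k - 4)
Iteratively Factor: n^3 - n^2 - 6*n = (n - 3)*(n^2 + 2*n) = (n - 3)*(n + 2)*(n)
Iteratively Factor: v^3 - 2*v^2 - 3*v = (v - 3)*(v^2 + v) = v*(v - 3)*(v + 1)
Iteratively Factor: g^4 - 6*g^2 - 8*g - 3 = (g + 1)*(g^3 - g^2 - 5*g - 3) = (g + 1)^2*(g^2 - 2*g - 3) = (g - 3)*(g + 1)^2*(g + 1)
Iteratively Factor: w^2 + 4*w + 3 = (w + 1)*(w + 3)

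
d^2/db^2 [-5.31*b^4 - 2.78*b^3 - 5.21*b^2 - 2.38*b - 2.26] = -63.72*b^2 - 16.68*b - 10.42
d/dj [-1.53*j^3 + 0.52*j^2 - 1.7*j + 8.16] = -4.59*j^2 + 1.04*j - 1.7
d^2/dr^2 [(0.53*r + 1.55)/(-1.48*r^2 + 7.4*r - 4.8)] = (-(0.53*r + 1.55)*(2.96*r - 7.4)*(5.92*r - 14.8) + (4.7064*r - 3.256)*(1.48*r^2 - 7.4*r + 4.8))/(1.48*r^2 - 7.4*r + 4.8)^3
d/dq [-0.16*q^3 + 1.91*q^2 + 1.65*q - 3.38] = -0.48*q^2 + 3.82*q + 1.65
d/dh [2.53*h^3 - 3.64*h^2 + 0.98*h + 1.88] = 7.59*h^2 - 7.28*h + 0.98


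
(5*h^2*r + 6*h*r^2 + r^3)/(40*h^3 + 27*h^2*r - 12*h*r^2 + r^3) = r*(5*h + r)/(40*h^2 - 13*h*r + r^2)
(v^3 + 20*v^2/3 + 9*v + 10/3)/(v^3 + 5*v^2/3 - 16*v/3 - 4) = (v^2 + 6*v + 5)/(v^2 + v - 6)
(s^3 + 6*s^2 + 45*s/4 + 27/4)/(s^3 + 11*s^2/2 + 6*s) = (2*s^2 + 9*s + 9)/(2*s*(s + 4))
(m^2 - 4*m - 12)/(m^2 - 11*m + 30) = (m + 2)/(m - 5)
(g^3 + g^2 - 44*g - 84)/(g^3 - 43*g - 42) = (g + 2)/(g + 1)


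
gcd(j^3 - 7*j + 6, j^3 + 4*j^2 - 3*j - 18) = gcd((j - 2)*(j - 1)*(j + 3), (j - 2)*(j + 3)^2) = j^2 + j - 6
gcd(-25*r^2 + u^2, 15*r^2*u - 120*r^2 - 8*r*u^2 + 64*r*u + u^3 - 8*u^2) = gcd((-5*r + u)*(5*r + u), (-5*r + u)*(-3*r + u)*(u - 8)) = 5*r - u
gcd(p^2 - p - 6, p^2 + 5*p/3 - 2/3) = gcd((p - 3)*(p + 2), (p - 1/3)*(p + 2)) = p + 2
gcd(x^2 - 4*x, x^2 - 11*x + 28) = x - 4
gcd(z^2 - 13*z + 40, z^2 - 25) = z - 5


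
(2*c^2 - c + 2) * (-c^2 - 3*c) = -2*c^4 - 5*c^3 + c^2 - 6*c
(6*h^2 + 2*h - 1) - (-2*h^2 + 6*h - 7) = 8*h^2 - 4*h + 6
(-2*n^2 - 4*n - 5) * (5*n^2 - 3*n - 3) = -10*n^4 - 14*n^3 - 7*n^2 + 27*n + 15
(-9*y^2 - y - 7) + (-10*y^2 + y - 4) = -19*y^2 - 11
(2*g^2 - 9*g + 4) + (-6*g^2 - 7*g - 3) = -4*g^2 - 16*g + 1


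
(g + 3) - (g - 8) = 11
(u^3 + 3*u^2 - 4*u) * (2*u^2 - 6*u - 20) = 2*u^5 - 46*u^3 - 36*u^2 + 80*u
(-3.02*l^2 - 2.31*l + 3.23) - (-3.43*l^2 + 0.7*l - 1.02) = 0.41*l^2 - 3.01*l + 4.25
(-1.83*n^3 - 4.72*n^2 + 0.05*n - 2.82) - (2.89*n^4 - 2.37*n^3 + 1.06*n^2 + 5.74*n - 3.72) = -2.89*n^4 + 0.54*n^3 - 5.78*n^2 - 5.69*n + 0.9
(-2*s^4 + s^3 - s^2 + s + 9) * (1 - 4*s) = 8*s^5 - 6*s^4 + 5*s^3 - 5*s^2 - 35*s + 9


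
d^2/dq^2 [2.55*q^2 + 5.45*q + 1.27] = 5.10000000000000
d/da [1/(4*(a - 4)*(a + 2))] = (1 - a)/(2*(a^4 - 4*a^3 - 12*a^2 + 32*a + 64))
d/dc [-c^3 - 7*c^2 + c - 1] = -3*c^2 - 14*c + 1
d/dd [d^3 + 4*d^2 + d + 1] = 3*d^2 + 8*d + 1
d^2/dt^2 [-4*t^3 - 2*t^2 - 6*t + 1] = -24*t - 4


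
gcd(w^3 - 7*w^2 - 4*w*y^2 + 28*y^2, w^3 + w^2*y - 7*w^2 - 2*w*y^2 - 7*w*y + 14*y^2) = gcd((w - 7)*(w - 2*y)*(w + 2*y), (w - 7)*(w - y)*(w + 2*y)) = w^2 + 2*w*y - 7*w - 14*y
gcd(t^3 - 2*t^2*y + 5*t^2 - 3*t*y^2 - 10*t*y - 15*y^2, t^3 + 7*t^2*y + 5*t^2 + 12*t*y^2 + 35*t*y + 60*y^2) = t + 5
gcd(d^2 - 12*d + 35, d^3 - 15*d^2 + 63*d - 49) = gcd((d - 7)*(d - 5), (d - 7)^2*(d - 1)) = d - 7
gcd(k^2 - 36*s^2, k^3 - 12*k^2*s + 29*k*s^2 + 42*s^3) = -k + 6*s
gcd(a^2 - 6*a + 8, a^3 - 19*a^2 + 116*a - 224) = a - 4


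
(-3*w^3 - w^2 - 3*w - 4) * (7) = -21*w^3 - 7*w^2 - 21*w - 28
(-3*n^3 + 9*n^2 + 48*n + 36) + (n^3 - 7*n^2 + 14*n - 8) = -2*n^3 + 2*n^2 + 62*n + 28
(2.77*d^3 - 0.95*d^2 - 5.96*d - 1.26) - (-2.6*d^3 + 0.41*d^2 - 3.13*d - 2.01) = 5.37*d^3 - 1.36*d^2 - 2.83*d + 0.75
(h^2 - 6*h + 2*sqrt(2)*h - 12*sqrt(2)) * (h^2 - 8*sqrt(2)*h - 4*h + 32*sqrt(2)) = h^4 - 10*h^3 - 6*sqrt(2)*h^3 - 8*h^2 + 60*sqrt(2)*h^2 - 144*sqrt(2)*h + 320*h - 768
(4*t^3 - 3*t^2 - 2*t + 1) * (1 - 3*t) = -12*t^4 + 13*t^3 + 3*t^2 - 5*t + 1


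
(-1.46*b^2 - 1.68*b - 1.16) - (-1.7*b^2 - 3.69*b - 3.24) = 0.24*b^2 + 2.01*b + 2.08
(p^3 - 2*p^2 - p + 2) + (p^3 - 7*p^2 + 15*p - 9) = 2*p^3 - 9*p^2 + 14*p - 7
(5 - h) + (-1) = 4 - h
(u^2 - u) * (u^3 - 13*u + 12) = u^5 - u^4 - 13*u^3 + 25*u^2 - 12*u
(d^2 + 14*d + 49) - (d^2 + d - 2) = 13*d + 51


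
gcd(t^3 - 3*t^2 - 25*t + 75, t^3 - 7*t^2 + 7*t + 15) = t^2 - 8*t + 15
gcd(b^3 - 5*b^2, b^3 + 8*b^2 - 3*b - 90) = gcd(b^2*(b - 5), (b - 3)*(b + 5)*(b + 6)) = 1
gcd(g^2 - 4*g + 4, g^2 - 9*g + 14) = g - 2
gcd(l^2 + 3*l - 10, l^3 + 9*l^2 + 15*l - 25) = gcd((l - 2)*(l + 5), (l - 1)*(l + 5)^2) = l + 5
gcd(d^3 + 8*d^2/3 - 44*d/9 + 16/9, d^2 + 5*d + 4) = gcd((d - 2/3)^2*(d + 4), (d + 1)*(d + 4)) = d + 4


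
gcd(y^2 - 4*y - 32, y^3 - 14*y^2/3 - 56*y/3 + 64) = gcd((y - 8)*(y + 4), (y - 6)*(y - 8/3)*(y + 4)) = y + 4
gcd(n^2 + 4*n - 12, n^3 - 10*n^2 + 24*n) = 1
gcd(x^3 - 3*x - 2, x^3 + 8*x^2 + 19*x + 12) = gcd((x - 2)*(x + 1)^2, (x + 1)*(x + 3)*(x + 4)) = x + 1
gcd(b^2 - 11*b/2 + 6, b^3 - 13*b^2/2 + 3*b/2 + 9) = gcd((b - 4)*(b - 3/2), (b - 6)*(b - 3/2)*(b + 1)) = b - 3/2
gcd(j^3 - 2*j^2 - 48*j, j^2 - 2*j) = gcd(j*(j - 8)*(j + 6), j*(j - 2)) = j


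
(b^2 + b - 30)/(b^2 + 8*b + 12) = (b - 5)/(b + 2)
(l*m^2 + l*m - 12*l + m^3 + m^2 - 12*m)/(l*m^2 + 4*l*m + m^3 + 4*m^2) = (m - 3)/m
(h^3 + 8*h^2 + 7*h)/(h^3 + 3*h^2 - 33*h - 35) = h/(h - 5)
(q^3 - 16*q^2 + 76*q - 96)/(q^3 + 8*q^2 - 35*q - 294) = (q^2 - 10*q + 16)/(q^2 + 14*q + 49)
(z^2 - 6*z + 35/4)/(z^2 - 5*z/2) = (z - 7/2)/z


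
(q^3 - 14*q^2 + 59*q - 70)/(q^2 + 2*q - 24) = (q^3 - 14*q^2 + 59*q - 70)/(q^2 + 2*q - 24)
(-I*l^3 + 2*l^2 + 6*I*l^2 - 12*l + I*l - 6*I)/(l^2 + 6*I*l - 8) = (-I*l^3 + l^2*(2 + 6*I) + l*(-12 + I) - 6*I)/(l^2 + 6*I*l - 8)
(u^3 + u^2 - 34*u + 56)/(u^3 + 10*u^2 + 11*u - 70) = (u - 4)/(u + 5)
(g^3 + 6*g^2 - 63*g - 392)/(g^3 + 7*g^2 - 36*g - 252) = (g^2 - g - 56)/(g^2 - 36)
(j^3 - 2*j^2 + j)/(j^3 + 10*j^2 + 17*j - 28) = j*(j - 1)/(j^2 + 11*j + 28)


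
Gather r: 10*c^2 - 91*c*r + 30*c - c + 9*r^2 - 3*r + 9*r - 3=10*c^2 + 29*c + 9*r^2 + r*(6 - 91*c) - 3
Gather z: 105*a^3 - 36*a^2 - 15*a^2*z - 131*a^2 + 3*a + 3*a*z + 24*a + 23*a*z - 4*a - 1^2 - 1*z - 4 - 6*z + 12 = 105*a^3 - 167*a^2 + 23*a + z*(-15*a^2 + 26*a - 7) + 7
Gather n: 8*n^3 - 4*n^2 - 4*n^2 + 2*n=8*n^3 - 8*n^2 + 2*n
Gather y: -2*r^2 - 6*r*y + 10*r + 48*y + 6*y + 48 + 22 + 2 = -2*r^2 + 10*r + y*(54 - 6*r) + 72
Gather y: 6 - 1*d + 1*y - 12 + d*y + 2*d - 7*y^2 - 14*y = d - 7*y^2 + y*(d - 13) - 6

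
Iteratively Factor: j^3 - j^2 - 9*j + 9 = (j + 3)*(j^2 - 4*j + 3) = (j - 1)*(j + 3)*(j - 3)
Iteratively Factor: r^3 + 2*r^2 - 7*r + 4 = (r + 4)*(r^2 - 2*r + 1) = (r - 1)*(r + 4)*(r - 1)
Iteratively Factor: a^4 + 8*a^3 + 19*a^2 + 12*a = (a + 1)*(a^3 + 7*a^2 + 12*a) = (a + 1)*(a + 3)*(a^2 + 4*a) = (a + 1)*(a + 3)*(a + 4)*(a)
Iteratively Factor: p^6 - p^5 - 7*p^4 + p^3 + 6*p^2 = (p + 2)*(p^5 - 3*p^4 - p^3 + 3*p^2) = (p - 1)*(p + 2)*(p^4 - 2*p^3 - 3*p^2) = (p - 1)*(p + 1)*(p + 2)*(p^3 - 3*p^2) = (p - 3)*(p - 1)*(p + 1)*(p + 2)*(p^2) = p*(p - 3)*(p - 1)*(p + 1)*(p + 2)*(p)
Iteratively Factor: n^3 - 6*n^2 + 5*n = (n - 5)*(n^2 - n) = (n - 5)*(n - 1)*(n)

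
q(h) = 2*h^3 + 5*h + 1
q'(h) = 6*h^2 + 5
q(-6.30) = -530.59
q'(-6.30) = 243.14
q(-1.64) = -16.02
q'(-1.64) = 21.14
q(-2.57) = -45.80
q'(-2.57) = 44.63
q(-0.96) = -5.57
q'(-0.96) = 10.53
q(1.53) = 15.81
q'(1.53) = 19.05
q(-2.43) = -39.85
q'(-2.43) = 40.43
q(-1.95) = -23.58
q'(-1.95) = 27.82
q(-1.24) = -9.01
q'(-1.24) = 14.23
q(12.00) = 3517.00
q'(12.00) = 869.00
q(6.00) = 463.00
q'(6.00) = 221.00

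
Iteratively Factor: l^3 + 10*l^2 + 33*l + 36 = (l + 4)*(l^2 + 6*l + 9) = (l + 3)*(l + 4)*(l + 3)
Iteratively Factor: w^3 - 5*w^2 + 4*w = (w - 4)*(w^2 - w) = w*(w - 4)*(w - 1)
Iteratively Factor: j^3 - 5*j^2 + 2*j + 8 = (j - 4)*(j^2 - j - 2) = (j - 4)*(j - 2)*(j + 1)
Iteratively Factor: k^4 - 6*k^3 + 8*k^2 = (k)*(k^3 - 6*k^2 + 8*k) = k^2*(k^2 - 6*k + 8) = k^2*(k - 2)*(k - 4)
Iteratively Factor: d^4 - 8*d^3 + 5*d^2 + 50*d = (d - 5)*(d^3 - 3*d^2 - 10*d) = (d - 5)*(d + 2)*(d^2 - 5*d) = d*(d - 5)*(d + 2)*(d - 5)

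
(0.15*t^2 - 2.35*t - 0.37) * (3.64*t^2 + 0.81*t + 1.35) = 0.546*t^4 - 8.4325*t^3 - 3.0478*t^2 - 3.4722*t - 0.4995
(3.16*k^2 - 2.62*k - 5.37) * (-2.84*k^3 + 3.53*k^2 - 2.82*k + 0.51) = -8.9744*k^5 + 18.5956*k^4 - 2.909*k^3 - 9.9561*k^2 + 13.8072*k - 2.7387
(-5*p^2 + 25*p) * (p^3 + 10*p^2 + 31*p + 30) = -5*p^5 - 25*p^4 + 95*p^3 + 625*p^2 + 750*p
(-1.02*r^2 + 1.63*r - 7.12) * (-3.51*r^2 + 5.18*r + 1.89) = 3.5802*r^4 - 11.0049*r^3 + 31.5068*r^2 - 33.8009*r - 13.4568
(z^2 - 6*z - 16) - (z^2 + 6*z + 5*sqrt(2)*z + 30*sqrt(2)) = -12*z - 5*sqrt(2)*z - 30*sqrt(2) - 16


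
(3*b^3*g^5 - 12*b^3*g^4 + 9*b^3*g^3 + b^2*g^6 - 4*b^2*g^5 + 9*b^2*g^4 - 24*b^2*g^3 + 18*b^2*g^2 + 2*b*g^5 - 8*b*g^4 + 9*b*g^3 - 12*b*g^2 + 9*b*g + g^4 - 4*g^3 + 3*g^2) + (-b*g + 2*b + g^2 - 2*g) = 3*b^3*g^5 - 12*b^3*g^4 + 9*b^3*g^3 + b^2*g^6 - 4*b^2*g^5 + 9*b^2*g^4 - 24*b^2*g^3 + 18*b^2*g^2 + 2*b*g^5 - 8*b*g^4 + 9*b*g^3 - 12*b*g^2 + 8*b*g + 2*b + g^4 - 4*g^3 + 4*g^2 - 2*g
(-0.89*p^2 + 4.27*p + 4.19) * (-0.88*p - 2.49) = 0.7832*p^3 - 1.5415*p^2 - 14.3195*p - 10.4331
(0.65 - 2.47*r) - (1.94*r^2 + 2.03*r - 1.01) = -1.94*r^2 - 4.5*r + 1.66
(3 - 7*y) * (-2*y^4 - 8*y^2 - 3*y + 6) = 14*y^5 - 6*y^4 + 56*y^3 - 3*y^2 - 51*y + 18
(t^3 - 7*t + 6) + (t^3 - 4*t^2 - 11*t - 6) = 2*t^3 - 4*t^2 - 18*t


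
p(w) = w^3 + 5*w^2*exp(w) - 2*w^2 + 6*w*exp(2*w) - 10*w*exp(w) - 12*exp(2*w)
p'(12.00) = 3337744944646.18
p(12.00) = 1589444982105.46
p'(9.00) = 5912598147.51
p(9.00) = 2760271742.21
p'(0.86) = -59.00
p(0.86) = -50.63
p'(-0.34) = -16.19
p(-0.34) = -4.55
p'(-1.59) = 12.94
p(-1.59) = -4.15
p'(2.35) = 1313.31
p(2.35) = 275.94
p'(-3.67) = 56.51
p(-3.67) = -73.74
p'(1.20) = -49.46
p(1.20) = -70.00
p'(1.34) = -31.88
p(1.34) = -75.83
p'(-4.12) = 68.60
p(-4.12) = -101.85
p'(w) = 5*w^2*exp(w) + 3*w^2 + 12*w*exp(2*w) - 4*w - 18*exp(2*w) - 10*exp(w)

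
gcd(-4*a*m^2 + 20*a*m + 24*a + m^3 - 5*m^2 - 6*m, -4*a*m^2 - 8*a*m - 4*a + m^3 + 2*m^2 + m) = 4*a*m + 4*a - m^2 - m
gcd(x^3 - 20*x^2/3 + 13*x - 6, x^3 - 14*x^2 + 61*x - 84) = x - 3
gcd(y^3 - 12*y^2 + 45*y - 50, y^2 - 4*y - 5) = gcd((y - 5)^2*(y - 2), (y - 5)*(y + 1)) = y - 5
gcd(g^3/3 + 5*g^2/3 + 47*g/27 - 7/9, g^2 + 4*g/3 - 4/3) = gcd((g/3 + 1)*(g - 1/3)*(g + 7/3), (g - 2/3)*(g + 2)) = 1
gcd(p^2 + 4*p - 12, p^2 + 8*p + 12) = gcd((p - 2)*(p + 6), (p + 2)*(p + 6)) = p + 6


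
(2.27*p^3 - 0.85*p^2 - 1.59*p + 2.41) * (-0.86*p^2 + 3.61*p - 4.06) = -1.9522*p^5 + 8.9257*p^4 - 10.9173*p^3 - 4.3615*p^2 + 15.1555*p - 9.7846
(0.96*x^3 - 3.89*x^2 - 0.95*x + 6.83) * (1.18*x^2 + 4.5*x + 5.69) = 1.1328*x^5 - 0.2702*x^4 - 13.1636*x^3 - 18.3497*x^2 + 25.3295*x + 38.8627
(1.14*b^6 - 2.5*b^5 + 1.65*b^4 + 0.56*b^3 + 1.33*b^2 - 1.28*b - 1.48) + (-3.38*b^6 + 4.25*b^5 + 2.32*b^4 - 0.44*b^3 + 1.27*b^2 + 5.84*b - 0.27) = -2.24*b^6 + 1.75*b^5 + 3.97*b^4 + 0.12*b^3 + 2.6*b^2 + 4.56*b - 1.75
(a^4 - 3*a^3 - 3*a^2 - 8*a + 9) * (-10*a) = -10*a^5 + 30*a^4 + 30*a^3 + 80*a^2 - 90*a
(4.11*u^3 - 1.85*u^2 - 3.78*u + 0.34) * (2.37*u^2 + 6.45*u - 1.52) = 9.7407*u^5 + 22.125*u^4 - 27.1383*u^3 - 20.7632*u^2 + 7.9386*u - 0.5168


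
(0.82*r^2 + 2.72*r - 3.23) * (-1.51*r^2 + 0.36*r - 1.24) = -1.2382*r^4 - 3.812*r^3 + 4.8397*r^2 - 4.5356*r + 4.0052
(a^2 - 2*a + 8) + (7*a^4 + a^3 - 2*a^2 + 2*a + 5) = 7*a^4 + a^3 - a^2 + 13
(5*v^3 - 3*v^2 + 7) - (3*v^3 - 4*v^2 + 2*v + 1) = 2*v^3 + v^2 - 2*v + 6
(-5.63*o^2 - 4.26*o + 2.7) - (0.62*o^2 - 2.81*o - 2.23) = -6.25*o^2 - 1.45*o + 4.93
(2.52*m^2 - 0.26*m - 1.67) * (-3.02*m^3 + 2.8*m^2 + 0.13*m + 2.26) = -7.6104*m^5 + 7.8412*m^4 + 4.643*m^3 + 0.9854*m^2 - 0.8047*m - 3.7742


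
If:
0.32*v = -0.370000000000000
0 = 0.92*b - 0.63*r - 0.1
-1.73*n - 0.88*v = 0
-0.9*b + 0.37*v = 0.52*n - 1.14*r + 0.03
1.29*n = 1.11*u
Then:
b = 1.24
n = 0.59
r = 1.64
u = 0.68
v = -1.16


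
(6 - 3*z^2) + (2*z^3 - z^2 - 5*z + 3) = 2*z^3 - 4*z^2 - 5*z + 9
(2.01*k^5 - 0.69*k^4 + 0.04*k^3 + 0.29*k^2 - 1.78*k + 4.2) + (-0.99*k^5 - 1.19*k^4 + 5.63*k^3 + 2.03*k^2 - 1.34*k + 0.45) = 1.02*k^5 - 1.88*k^4 + 5.67*k^3 + 2.32*k^2 - 3.12*k + 4.65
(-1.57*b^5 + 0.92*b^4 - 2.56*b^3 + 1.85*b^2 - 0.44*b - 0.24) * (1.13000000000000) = -1.7741*b^5 + 1.0396*b^4 - 2.8928*b^3 + 2.0905*b^2 - 0.4972*b - 0.2712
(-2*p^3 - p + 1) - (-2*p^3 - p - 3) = 4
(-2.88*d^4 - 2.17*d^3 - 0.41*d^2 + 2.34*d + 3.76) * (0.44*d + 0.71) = -1.2672*d^5 - 2.9996*d^4 - 1.7211*d^3 + 0.7385*d^2 + 3.3158*d + 2.6696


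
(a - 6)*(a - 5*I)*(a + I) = a^3 - 6*a^2 - 4*I*a^2 + 5*a + 24*I*a - 30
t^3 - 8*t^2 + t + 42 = (t - 7)*(t - 3)*(t + 2)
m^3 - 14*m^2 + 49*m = m*(m - 7)^2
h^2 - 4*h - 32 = (h - 8)*(h + 4)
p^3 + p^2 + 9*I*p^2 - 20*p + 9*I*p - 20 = (p + 1)*(p + 4*I)*(p + 5*I)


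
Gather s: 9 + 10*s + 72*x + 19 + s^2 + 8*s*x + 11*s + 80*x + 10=s^2 + s*(8*x + 21) + 152*x + 38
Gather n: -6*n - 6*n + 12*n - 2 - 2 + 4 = 0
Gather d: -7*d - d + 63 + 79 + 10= 152 - 8*d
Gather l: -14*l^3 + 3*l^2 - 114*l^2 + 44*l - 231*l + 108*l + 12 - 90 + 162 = -14*l^3 - 111*l^2 - 79*l + 84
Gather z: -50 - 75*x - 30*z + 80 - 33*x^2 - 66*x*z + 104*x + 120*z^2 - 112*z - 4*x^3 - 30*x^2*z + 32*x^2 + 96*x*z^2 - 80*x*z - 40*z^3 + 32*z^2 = -4*x^3 - x^2 + 29*x - 40*z^3 + z^2*(96*x + 152) + z*(-30*x^2 - 146*x - 142) + 30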